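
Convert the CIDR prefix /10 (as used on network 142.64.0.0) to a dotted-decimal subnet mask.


/10 means 10 network bits, 22 host bits
Binary: 11111111110000000000000000000000
Mask: 255.192.0.0


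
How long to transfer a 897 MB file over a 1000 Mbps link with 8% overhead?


Effective throughput = 1000 * (1 - 8/100) = 920 Mbps
File size in Mb = 897 * 8 = 7176 Mb
Time = 7176 / 920
Time = 7.8 seconds


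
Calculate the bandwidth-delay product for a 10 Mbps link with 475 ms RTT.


BDP = bandwidth * RTT
= 10 Mbps * 475 ms
= 10 * 1e6 * 475 / 1000 bits
= 4750000 bits
= 593750 bytes
= 579.834 KB
BDP = 4750000 bits (593750 bytes)


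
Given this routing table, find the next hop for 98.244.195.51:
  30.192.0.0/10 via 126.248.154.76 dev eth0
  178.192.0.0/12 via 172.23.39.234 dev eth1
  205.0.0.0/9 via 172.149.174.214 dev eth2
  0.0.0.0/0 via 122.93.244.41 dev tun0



Longest prefix match for 98.244.195.51:
  /10 30.192.0.0: no
  /12 178.192.0.0: no
  /9 205.0.0.0: no
  /0 0.0.0.0: MATCH
Selected: next-hop 122.93.244.41 via tun0 (matched /0)


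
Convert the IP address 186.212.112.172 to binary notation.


186 = 10111010
212 = 11010100
112 = 01110000
172 = 10101100
Binary: 10111010.11010100.01110000.10101100


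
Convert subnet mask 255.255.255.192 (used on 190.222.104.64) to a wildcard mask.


Subnet mask: 255.255.255.192
Wildcard = 255.255.255.255 - subnet mask
255 - 255 = 0
255 - 255 = 0
255 - 255 = 0
255 - 192 = 63
Wildcard: 0.0.0.63


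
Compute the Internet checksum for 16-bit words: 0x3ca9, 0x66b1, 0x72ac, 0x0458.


Sum all words (with carry folding):
+ 0x3ca9 = 0x3ca9
+ 0x66b1 = 0xa35a
+ 0x72ac = 0x1607
+ 0x0458 = 0x1a5f
One's complement: ~0x1a5f
Checksum = 0xe5a0


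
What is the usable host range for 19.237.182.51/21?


Network: 19.237.176.0
Broadcast: 19.237.183.255
First usable = network + 1
Last usable = broadcast - 1
Range: 19.237.176.1 to 19.237.183.254


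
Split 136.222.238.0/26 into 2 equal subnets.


New prefix = 26 + 1 = 27
Each subnet has 32 addresses
  136.222.238.0/27
  136.222.238.32/27
Subnets: 136.222.238.0/27, 136.222.238.32/27


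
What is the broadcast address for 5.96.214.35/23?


Network: 5.96.214.0/23
Host bits = 9
Set all host bits to 1:
Broadcast: 5.96.215.255


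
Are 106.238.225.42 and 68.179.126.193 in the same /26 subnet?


Mask: 255.255.255.192
106.238.225.42 AND mask = 106.238.225.0
68.179.126.193 AND mask = 68.179.126.192
No, different subnets (106.238.225.0 vs 68.179.126.192)


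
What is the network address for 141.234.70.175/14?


IP:   10001101.11101010.01000110.10101111
Mask: 11111111.11111100.00000000.00000000
AND operation:
Net:  10001101.11101000.00000000.00000000
Network: 141.232.0.0/14


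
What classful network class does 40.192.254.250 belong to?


First octet: 40
Binary: 00101000
0xxxxxxx -> Class A (1-126)
Class A, default mask 255.0.0.0 (/8)


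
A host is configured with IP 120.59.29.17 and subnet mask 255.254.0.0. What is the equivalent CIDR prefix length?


Binary: 11111111.11111110.00000000.00000000
Count leading 1s
Prefix: /15


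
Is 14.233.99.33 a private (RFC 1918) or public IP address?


RFC 1918 private ranges:
  10.0.0.0/8 (10.0.0.0 - 10.255.255.255)
  172.16.0.0/12 (172.16.0.0 - 172.31.255.255)
  192.168.0.0/16 (192.168.0.0 - 192.168.255.255)
Public (not in any RFC 1918 range)


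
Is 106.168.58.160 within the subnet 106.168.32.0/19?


Subnet network: 106.168.32.0
Test IP AND mask: 106.168.32.0
Yes, 106.168.58.160 is in 106.168.32.0/19


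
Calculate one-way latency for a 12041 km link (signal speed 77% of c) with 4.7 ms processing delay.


Speed = 0.77 * 3e5 km/s = 231000 km/s
Propagation delay = 12041 / 231000 = 0.0521 s = 52.1255 ms
Processing delay = 4.7 ms
Total one-way latency = 56.8255 ms


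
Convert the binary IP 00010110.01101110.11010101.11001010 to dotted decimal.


00010110 = 22
01101110 = 110
11010101 = 213
11001010 = 202
IP: 22.110.213.202


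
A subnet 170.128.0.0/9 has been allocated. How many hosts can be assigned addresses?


Host bits = 32 - 9 = 23
Total addresses = 2^23 = 8388608
Usable = total - 2 (network and broadcast)
Usable hosts: 8388606


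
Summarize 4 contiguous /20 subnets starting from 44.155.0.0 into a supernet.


Original prefix: /20
Number of subnets: 4 = 2^2
New prefix = 20 - 2 = 18
Supernet: 44.155.0.0/18


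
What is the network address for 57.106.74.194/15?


IP:   00111001.01101010.01001010.11000010
Mask: 11111111.11111110.00000000.00000000
AND operation:
Net:  00111001.01101010.00000000.00000000
Network: 57.106.0.0/15


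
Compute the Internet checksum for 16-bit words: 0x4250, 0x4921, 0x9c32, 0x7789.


Sum all words (with carry folding):
+ 0x4250 = 0x4250
+ 0x4921 = 0x8b71
+ 0x9c32 = 0x27a4
+ 0x7789 = 0x9f2d
One's complement: ~0x9f2d
Checksum = 0x60d2


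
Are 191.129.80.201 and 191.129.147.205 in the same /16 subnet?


Mask: 255.255.0.0
191.129.80.201 AND mask = 191.129.0.0
191.129.147.205 AND mask = 191.129.0.0
Yes, same subnet (191.129.0.0)


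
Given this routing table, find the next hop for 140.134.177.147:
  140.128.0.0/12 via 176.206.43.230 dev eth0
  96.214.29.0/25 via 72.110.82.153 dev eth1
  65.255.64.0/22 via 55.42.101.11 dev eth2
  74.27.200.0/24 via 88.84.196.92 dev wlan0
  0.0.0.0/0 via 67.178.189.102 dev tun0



Longest prefix match for 140.134.177.147:
  /12 140.128.0.0: MATCH
  /25 96.214.29.0: no
  /22 65.255.64.0: no
  /24 74.27.200.0: no
  /0 0.0.0.0: MATCH
Selected: next-hop 176.206.43.230 via eth0 (matched /12)


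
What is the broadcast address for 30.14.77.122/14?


Network: 30.12.0.0/14
Host bits = 18
Set all host bits to 1:
Broadcast: 30.15.255.255


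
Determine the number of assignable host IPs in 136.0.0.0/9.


Host bits = 32 - 9 = 23
Total addresses = 2^23 = 8388608
Usable = total - 2 (network and broadcast)
Usable hosts: 8388606


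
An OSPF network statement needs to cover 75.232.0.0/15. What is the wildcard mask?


Subnet mask: 255.254.0.0
Wildcard = 255.255.255.255 - subnet mask
255 - 255 = 0
255 - 254 = 1
255 - 0 = 255
255 - 0 = 255
Wildcard: 0.1.255.255


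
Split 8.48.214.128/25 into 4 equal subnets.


New prefix = 25 + 2 = 27
Each subnet has 32 addresses
  8.48.214.128/27
  8.48.214.160/27
  8.48.214.192/27
  8.48.214.224/27
Subnets: 8.48.214.128/27, 8.48.214.160/27, 8.48.214.192/27, 8.48.214.224/27


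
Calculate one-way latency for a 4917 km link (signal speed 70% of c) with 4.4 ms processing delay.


Speed = 0.7 * 3e5 km/s = 210000 km/s
Propagation delay = 4917 / 210000 = 0.0234 s = 23.4143 ms
Processing delay = 4.4 ms
Total one-way latency = 27.8143 ms


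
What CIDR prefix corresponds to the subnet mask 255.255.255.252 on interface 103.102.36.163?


Binary: 11111111.11111111.11111111.11111100
Count leading 1s
Prefix: /30


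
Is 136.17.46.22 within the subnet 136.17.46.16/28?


Subnet network: 136.17.46.16
Test IP AND mask: 136.17.46.16
Yes, 136.17.46.22 is in 136.17.46.16/28


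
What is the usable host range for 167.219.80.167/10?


Network: 167.192.0.0
Broadcast: 167.255.255.255
First usable = network + 1
Last usable = broadcast - 1
Range: 167.192.0.1 to 167.255.255.254


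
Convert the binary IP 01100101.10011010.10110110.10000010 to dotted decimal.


01100101 = 101
10011010 = 154
10110110 = 182
10000010 = 130
IP: 101.154.182.130


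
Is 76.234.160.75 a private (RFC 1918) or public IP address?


RFC 1918 private ranges:
  10.0.0.0/8 (10.0.0.0 - 10.255.255.255)
  172.16.0.0/12 (172.16.0.0 - 172.31.255.255)
  192.168.0.0/16 (192.168.0.0 - 192.168.255.255)
Public (not in any RFC 1918 range)


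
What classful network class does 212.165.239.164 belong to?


First octet: 212
Binary: 11010100
110xxxxx -> Class C (192-223)
Class C, default mask 255.255.255.0 (/24)


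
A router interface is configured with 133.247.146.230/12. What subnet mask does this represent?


/12 means 12 network bits, 20 host bits
Binary: 11111111111100000000000000000000
Mask: 255.240.0.0


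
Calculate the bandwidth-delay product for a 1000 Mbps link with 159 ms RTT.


BDP = bandwidth * RTT
= 1000 Mbps * 159 ms
= 1000 * 1e6 * 159 / 1000 bits
= 159000000 bits
= 19875000 bytes
= 19409.1797 KB
BDP = 159000000 bits (19875000 bytes)


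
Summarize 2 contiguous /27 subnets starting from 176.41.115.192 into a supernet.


Original prefix: /27
Number of subnets: 2 = 2^1
New prefix = 27 - 1 = 26
Supernet: 176.41.115.192/26


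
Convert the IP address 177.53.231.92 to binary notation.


177 = 10110001
53 = 00110101
231 = 11100111
92 = 01011100
Binary: 10110001.00110101.11100111.01011100


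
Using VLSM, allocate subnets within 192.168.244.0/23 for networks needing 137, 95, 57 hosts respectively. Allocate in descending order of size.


137 hosts -> /24 (254 usable): 192.168.244.0/24
95 hosts -> /25 (126 usable): 192.168.245.0/25
57 hosts -> /26 (62 usable): 192.168.245.128/26
Allocation: 192.168.244.0/24 (137 hosts, 254 usable); 192.168.245.0/25 (95 hosts, 126 usable); 192.168.245.128/26 (57 hosts, 62 usable)


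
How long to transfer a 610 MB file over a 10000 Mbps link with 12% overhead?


Effective throughput = 10000 * (1 - 12/100) = 8800 Mbps
File size in Mb = 610 * 8 = 4880 Mb
Time = 4880 / 8800
Time = 0.5545 seconds


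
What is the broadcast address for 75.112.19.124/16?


Network: 75.112.0.0/16
Host bits = 16
Set all host bits to 1:
Broadcast: 75.112.255.255


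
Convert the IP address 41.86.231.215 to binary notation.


41 = 00101001
86 = 01010110
231 = 11100111
215 = 11010111
Binary: 00101001.01010110.11100111.11010111


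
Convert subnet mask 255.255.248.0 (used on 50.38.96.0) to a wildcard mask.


Subnet mask: 255.255.248.0
Wildcard = 255.255.255.255 - subnet mask
255 - 255 = 0
255 - 255 = 0
255 - 248 = 7
255 - 0 = 255
Wildcard: 0.0.7.255


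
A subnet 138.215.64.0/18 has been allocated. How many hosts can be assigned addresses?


Host bits = 32 - 18 = 14
Total addresses = 2^14 = 16384
Usable = total - 2 (network and broadcast)
Usable hosts: 16382


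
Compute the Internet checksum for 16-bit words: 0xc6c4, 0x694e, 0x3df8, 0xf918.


Sum all words (with carry folding):
+ 0xc6c4 = 0xc6c4
+ 0x694e = 0x3013
+ 0x3df8 = 0x6e0b
+ 0xf918 = 0x6724
One's complement: ~0x6724
Checksum = 0x98db


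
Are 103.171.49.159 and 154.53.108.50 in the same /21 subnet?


Mask: 255.255.248.0
103.171.49.159 AND mask = 103.171.48.0
154.53.108.50 AND mask = 154.53.104.0
No, different subnets (103.171.48.0 vs 154.53.104.0)


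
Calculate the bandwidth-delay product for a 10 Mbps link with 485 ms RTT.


BDP = bandwidth * RTT
= 10 Mbps * 485 ms
= 10 * 1e6 * 485 / 1000 bits
= 4850000 bits
= 606250 bytes
= 592.041 KB
BDP = 4850000 bits (606250 bytes)


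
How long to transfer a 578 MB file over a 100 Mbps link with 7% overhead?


Effective throughput = 100 * (1 - 7/100) = 93 Mbps
File size in Mb = 578 * 8 = 4624 Mb
Time = 4624 / 93
Time = 49.7204 seconds


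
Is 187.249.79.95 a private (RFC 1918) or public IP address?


RFC 1918 private ranges:
  10.0.0.0/8 (10.0.0.0 - 10.255.255.255)
  172.16.0.0/12 (172.16.0.0 - 172.31.255.255)
  192.168.0.0/16 (192.168.0.0 - 192.168.255.255)
Public (not in any RFC 1918 range)


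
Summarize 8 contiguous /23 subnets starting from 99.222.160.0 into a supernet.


Original prefix: /23
Number of subnets: 8 = 2^3
New prefix = 23 - 3 = 20
Supernet: 99.222.160.0/20


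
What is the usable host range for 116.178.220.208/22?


Network: 116.178.220.0
Broadcast: 116.178.223.255
First usable = network + 1
Last usable = broadcast - 1
Range: 116.178.220.1 to 116.178.223.254


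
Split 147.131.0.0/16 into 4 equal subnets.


New prefix = 16 + 2 = 18
Each subnet has 16384 addresses
  147.131.0.0/18
  147.131.64.0/18
  147.131.128.0/18
  147.131.192.0/18
Subnets: 147.131.0.0/18, 147.131.64.0/18, 147.131.128.0/18, 147.131.192.0/18


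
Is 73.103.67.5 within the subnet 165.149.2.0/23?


Subnet network: 165.149.2.0
Test IP AND mask: 73.103.66.0
No, 73.103.67.5 is not in 165.149.2.0/23


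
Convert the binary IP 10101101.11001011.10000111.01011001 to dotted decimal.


10101101 = 173
11001011 = 203
10000111 = 135
01011001 = 89
IP: 173.203.135.89


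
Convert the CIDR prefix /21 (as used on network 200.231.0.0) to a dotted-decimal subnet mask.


/21 means 21 network bits, 11 host bits
Binary: 11111111111111111111100000000000
Mask: 255.255.248.0


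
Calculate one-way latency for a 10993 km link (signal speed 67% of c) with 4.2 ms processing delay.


Speed = 0.67 * 3e5 km/s = 201000 km/s
Propagation delay = 10993 / 201000 = 0.0547 s = 54.6915 ms
Processing delay = 4.2 ms
Total one-way latency = 58.8915 ms


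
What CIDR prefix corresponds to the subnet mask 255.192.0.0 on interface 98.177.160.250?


Binary: 11111111.11000000.00000000.00000000
Count leading 1s
Prefix: /10


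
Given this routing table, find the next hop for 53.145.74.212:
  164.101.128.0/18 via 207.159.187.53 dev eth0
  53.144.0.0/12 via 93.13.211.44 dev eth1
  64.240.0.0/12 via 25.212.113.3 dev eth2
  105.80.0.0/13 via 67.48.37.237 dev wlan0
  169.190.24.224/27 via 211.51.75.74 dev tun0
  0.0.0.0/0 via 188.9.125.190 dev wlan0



Longest prefix match for 53.145.74.212:
  /18 164.101.128.0: no
  /12 53.144.0.0: MATCH
  /12 64.240.0.0: no
  /13 105.80.0.0: no
  /27 169.190.24.224: no
  /0 0.0.0.0: MATCH
Selected: next-hop 93.13.211.44 via eth1 (matched /12)


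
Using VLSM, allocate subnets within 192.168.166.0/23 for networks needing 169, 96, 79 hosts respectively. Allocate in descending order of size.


169 hosts -> /24 (254 usable): 192.168.166.0/24
96 hosts -> /25 (126 usable): 192.168.167.0/25
79 hosts -> /25 (126 usable): 192.168.167.128/25
Allocation: 192.168.166.0/24 (169 hosts, 254 usable); 192.168.167.0/25 (96 hosts, 126 usable); 192.168.167.128/25 (79 hosts, 126 usable)


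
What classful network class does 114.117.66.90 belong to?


First octet: 114
Binary: 01110010
0xxxxxxx -> Class A (1-126)
Class A, default mask 255.0.0.0 (/8)


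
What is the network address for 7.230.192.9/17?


IP:   00000111.11100110.11000000.00001001
Mask: 11111111.11111111.10000000.00000000
AND operation:
Net:  00000111.11100110.10000000.00000000
Network: 7.230.128.0/17


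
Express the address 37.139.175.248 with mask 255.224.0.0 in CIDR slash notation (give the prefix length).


Binary: 11111111.11100000.00000000.00000000
Count leading 1s
Prefix: /11


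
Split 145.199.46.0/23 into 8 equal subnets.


New prefix = 23 + 3 = 26
Each subnet has 64 addresses
  145.199.46.0/26
  145.199.46.64/26
  145.199.46.128/26
  145.199.46.192/26
  145.199.47.0/26
  145.199.47.64/26
  145.199.47.128/26
  145.199.47.192/26
Subnets: 145.199.46.0/26, 145.199.46.64/26, 145.199.46.128/26, 145.199.46.192/26, 145.199.47.0/26, 145.199.47.64/26, 145.199.47.128/26, 145.199.47.192/26


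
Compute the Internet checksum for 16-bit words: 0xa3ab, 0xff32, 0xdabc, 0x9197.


Sum all words (with carry folding):
+ 0xa3ab = 0xa3ab
+ 0xff32 = 0xa2de
+ 0xdabc = 0x7d9b
+ 0x9197 = 0x0f33
One's complement: ~0x0f33
Checksum = 0xf0cc


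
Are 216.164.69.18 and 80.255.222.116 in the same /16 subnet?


Mask: 255.255.0.0
216.164.69.18 AND mask = 216.164.0.0
80.255.222.116 AND mask = 80.255.0.0
No, different subnets (216.164.0.0 vs 80.255.0.0)


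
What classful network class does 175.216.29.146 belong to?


First octet: 175
Binary: 10101111
10xxxxxx -> Class B (128-191)
Class B, default mask 255.255.0.0 (/16)


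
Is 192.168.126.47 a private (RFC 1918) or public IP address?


RFC 1918 private ranges:
  10.0.0.0/8 (10.0.0.0 - 10.255.255.255)
  172.16.0.0/12 (172.16.0.0 - 172.31.255.255)
  192.168.0.0/16 (192.168.0.0 - 192.168.255.255)
Private (in 192.168.0.0/16)


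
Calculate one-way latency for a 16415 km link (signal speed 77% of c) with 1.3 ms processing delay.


Speed = 0.77 * 3e5 km/s = 231000 km/s
Propagation delay = 16415 / 231000 = 0.0711 s = 71.0606 ms
Processing delay = 1.3 ms
Total one-way latency = 72.3606 ms


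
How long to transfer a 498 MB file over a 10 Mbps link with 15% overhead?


Effective throughput = 10 * (1 - 15/100) = 8.5 Mbps
File size in Mb = 498 * 8 = 3984 Mb
Time = 3984 / 8.5
Time = 468.7059 seconds


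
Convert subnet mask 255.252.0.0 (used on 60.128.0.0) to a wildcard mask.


Subnet mask: 255.252.0.0
Wildcard = 255.255.255.255 - subnet mask
255 - 255 = 0
255 - 252 = 3
255 - 0 = 255
255 - 0 = 255
Wildcard: 0.3.255.255


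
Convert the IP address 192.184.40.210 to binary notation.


192 = 11000000
184 = 10111000
40 = 00101000
210 = 11010010
Binary: 11000000.10111000.00101000.11010010


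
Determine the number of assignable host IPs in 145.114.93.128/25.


Host bits = 32 - 25 = 7
Total addresses = 2^7 = 128
Usable = total - 2 (network and broadcast)
Usable hosts: 126


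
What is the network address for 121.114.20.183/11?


IP:   01111001.01110010.00010100.10110111
Mask: 11111111.11100000.00000000.00000000
AND operation:
Net:  01111001.01100000.00000000.00000000
Network: 121.96.0.0/11


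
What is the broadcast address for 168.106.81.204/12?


Network: 168.96.0.0/12
Host bits = 20
Set all host bits to 1:
Broadcast: 168.111.255.255


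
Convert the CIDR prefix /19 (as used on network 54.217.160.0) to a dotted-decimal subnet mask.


/19 means 19 network bits, 13 host bits
Binary: 11111111111111111110000000000000
Mask: 255.255.224.0


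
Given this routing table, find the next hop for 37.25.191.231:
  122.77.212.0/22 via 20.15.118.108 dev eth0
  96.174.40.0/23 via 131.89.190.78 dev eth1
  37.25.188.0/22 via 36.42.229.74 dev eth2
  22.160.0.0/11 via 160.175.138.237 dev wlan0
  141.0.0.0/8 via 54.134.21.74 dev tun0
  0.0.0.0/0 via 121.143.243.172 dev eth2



Longest prefix match for 37.25.191.231:
  /22 122.77.212.0: no
  /23 96.174.40.0: no
  /22 37.25.188.0: MATCH
  /11 22.160.0.0: no
  /8 141.0.0.0: no
  /0 0.0.0.0: MATCH
Selected: next-hop 36.42.229.74 via eth2 (matched /22)


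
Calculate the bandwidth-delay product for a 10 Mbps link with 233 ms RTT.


BDP = bandwidth * RTT
= 10 Mbps * 233 ms
= 10 * 1e6 * 233 / 1000 bits
= 2330000 bits
= 291250 bytes
= 284.4238 KB
BDP = 2330000 bits (291250 bytes)


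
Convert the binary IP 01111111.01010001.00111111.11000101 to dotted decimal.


01111111 = 127
01010001 = 81
00111111 = 63
11000101 = 197
IP: 127.81.63.197


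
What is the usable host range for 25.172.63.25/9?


Network: 25.128.0.0
Broadcast: 25.255.255.255
First usable = network + 1
Last usable = broadcast - 1
Range: 25.128.0.1 to 25.255.255.254


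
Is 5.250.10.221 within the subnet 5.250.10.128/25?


Subnet network: 5.250.10.128
Test IP AND mask: 5.250.10.128
Yes, 5.250.10.221 is in 5.250.10.128/25


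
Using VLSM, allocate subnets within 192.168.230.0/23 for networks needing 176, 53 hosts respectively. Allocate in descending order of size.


176 hosts -> /24 (254 usable): 192.168.230.0/24
53 hosts -> /26 (62 usable): 192.168.231.0/26
Allocation: 192.168.230.0/24 (176 hosts, 254 usable); 192.168.231.0/26 (53 hosts, 62 usable)


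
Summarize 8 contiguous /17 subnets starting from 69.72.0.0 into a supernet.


Original prefix: /17
Number of subnets: 8 = 2^3
New prefix = 17 - 3 = 14
Supernet: 69.72.0.0/14


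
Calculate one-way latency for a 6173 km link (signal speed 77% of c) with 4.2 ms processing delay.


Speed = 0.77 * 3e5 km/s = 231000 km/s
Propagation delay = 6173 / 231000 = 0.0267 s = 26.7229 ms
Processing delay = 4.2 ms
Total one-way latency = 30.9229 ms


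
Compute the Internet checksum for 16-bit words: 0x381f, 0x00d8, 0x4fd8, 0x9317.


Sum all words (with carry folding):
+ 0x381f = 0x381f
+ 0x00d8 = 0x38f7
+ 0x4fd8 = 0x88cf
+ 0x9317 = 0x1be7
One's complement: ~0x1be7
Checksum = 0xe418


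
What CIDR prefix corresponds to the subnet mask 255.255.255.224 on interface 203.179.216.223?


Binary: 11111111.11111111.11111111.11100000
Count leading 1s
Prefix: /27


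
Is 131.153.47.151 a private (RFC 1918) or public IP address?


RFC 1918 private ranges:
  10.0.0.0/8 (10.0.0.0 - 10.255.255.255)
  172.16.0.0/12 (172.16.0.0 - 172.31.255.255)
  192.168.0.0/16 (192.168.0.0 - 192.168.255.255)
Public (not in any RFC 1918 range)


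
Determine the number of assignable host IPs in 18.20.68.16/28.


Host bits = 32 - 28 = 4
Total addresses = 2^4 = 16
Usable = total - 2 (network and broadcast)
Usable hosts: 14


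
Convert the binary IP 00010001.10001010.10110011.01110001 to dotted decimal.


00010001 = 17
10001010 = 138
10110011 = 179
01110001 = 113
IP: 17.138.179.113


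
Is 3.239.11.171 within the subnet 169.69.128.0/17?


Subnet network: 169.69.128.0
Test IP AND mask: 3.239.0.0
No, 3.239.11.171 is not in 169.69.128.0/17


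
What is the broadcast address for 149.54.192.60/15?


Network: 149.54.0.0/15
Host bits = 17
Set all host bits to 1:
Broadcast: 149.55.255.255


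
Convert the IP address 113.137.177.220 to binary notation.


113 = 01110001
137 = 10001001
177 = 10110001
220 = 11011100
Binary: 01110001.10001001.10110001.11011100


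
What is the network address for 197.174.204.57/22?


IP:   11000101.10101110.11001100.00111001
Mask: 11111111.11111111.11111100.00000000
AND operation:
Net:  11000101.10101110.11001100.00000000
Network: 197.174.204.0/22


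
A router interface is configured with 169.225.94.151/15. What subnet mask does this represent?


/15 means 15 network bits, 17 host bits
Binary: 11111111111111100000000000000000
Mask: 255.254.0.0


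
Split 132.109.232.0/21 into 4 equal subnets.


New prefix = 21 + 2 = 23
Each subnet has 512 addresses
  132.109.232.0/23
  132.109.234.0/23
  132.109.236.0/23
  132.109.238.0/23
Subnets: 132.109.232.0/23, 132.109.234.0/23, 132.109.236.0/23, 132.109.238.0/23


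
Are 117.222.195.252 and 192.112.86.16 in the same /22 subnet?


Mask: 255.255.252.0
117.222.195.252 AND mask = 117.222.192.0
192.112.86.16 AND mask = 192.112.84.0
No, different subnets (117.222.192.0 vs 192.112.84.0)


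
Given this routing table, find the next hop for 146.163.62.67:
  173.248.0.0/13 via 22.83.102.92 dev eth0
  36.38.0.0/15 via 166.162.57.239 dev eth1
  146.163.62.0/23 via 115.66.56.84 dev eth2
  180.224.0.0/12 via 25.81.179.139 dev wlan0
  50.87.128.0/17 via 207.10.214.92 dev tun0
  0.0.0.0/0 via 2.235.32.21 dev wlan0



Longest prefix match for 146.163.62.67:
  /13 173.248.0.0: no
  /15 36.38.0.0: no
  /23 146.163.62.0: MATCH
  /12 180.224.0.0: no
  /17 50.87.128.0: no
  /0 0.0.0.0: MATCH
Selected: next-hop 115.66.56.84 via eth2 (matched /23)


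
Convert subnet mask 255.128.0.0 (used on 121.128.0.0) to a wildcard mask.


Subnet mask: 255.128.0.0
Wildcard = 255.255.255.255 - subnet mask
255 - 255 = 0
255 - 128 = 127
255 - 0 = 255
255 - 0 = 255
Wildcard: 0.127.255.255


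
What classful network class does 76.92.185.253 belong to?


First octet: 76
Binary: 01001100
0xxxxxxx -> Class A (1-126)
Class A, default mask 255.0.0.0 (/8)


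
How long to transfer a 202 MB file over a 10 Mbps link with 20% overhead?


Effective throughput = 10 * (1 - 20/100) = 8 Mbps
File size in Mb = 202 * 8 = 1616 Mb
Time = 1616 / 8
Time = 202 seconds


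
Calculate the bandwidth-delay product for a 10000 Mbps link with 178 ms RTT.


BDP = bandwidth * RTT
= 10000 Mbps * 178 ms
= 10000 * 1e6 * 178 / 1000 bits
= 1780000000 bits
= 222500000 bytes
= 217285.1562 KB
BDP = 1780000000 bits (222500000 bytes)


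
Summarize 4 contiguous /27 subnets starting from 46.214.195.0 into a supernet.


Original prefix: /27
Number of subnets: 4 = 2^2
New prefix = 27 - 2 = 25
Supernet: 46.214.195.0/25


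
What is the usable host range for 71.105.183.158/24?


Network: 71.105.183.0
Broadcast: 71.105.183.255
First usable = network + 1
Last usable = broadcast - 1
Range: 71.105.183.1 to 71.105.183.254


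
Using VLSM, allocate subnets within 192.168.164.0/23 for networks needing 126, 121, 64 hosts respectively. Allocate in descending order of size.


126 hosts -> /25 (126 usable): 192.168.164.0/25
121 hosts -> /25 (126 usable): 192.168.164.128/25
64 hosts -> /25 (126 usable): 192.168.165.0/25
Allocation: 192.168.164.0/25 (126 hosts, 126 usable); 192.168.164.128/25 (121 hosts, 126 usable); 192.168.165.0/25 (64 hosts, 126 usable)


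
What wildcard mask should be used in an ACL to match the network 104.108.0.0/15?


Subnet mask: 255.254.0.0
Wildcard = 255.255.255.255 - subnet mask
255 - 255 = 0
255 - 254 = 1
255 - 0 = 255
255 - 0 = 255
Wildcard: 0.1.255.255


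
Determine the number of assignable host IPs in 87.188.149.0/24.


Host bits = 32 - 24 = 8
Total addresses = 2^8 = 256
Usable = total - 2 (network and broadcast)
Usable hosts: 254


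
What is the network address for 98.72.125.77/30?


IP:   01100010.01001000.01111101.01001101
Mask: 11111111.11111111.11111111.11111100
AND operation:
Net:  01100010.01001000.01111101.01001100
Network: 98.72.125.76/30


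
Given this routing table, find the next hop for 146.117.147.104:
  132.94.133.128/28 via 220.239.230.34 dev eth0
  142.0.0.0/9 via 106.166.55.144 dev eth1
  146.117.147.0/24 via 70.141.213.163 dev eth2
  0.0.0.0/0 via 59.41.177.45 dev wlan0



Longest prefix match for 146.117.147.104:
  /28 132.94.133.128: no
  /9 142.0.0.0: no
  /24 146.117.147.0: MATCH
  /0 0.0.0.0: MATCH
Selected: next-hop 70.141.213.163 via eth2 (matched /24)


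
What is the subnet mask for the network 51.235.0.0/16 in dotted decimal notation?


/16 means 16 network bits, 16 host bits
Binary: 11111111111111110000000000000000
Mask: 255.255.0.0


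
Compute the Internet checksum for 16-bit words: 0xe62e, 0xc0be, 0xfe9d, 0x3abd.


Sum all words (with carry folding):
+ 0xe62e = 0xe62e
+ 0xc0be = 0xa6ed
+ 0xfe9d = 0xa58b
+ 0x3abd = 0xe048
One's complement: ~0xe048
Checksum = 0x1fb7


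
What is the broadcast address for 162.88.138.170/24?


Network: 162.88.138.0/24
Host bits = 8
Set all host bits to 1:
Broadcast: 162.88.138.255


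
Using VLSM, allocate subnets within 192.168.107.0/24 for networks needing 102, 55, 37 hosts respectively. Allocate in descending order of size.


102 hosts -> /25 (126 usable): 192.168.107.0/25
55 hosts -> /26 (62 usable): 192.168.107.128/26
37 hosts -> /26 (62 usable): 192.168.107.192/26
Allocation: 192.168.107.0/25 (102 hosts, 126 usable); 192.168.107.128/26 (55 hosts, 62 usable); 192.168.107.192/26 (37 hosts, 62 usable)


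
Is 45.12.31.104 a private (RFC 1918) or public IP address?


RFC 1918 private ranges:
  10.0.0.0/8 (10.0.0.0 - 10.255.255.255)
  172.16.0.0/12 (172.16.0.0 - 172.31.255.255)
  192.168.0.0/16 (192.168.0.0 - 192.168.255.255)
Public (not in any RFC 1918 range)


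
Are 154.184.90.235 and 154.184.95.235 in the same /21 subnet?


Mask: 255.255.248.0
154.184.90.235 AND mask = 154.184.88.0
154.184.95.235 AND mask = 154.184.88.0
Yes, same subnet (154.184.88.0)


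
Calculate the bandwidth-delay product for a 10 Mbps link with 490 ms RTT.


BDP = bandwidth * RTT
= 10 Mbps * 490 ms
= 10 * 1e6 * 490 / 1000 bits
= 4900000 bits
= 612500 bytes
= 598.1445 KB
BDP = 4900000 bits (612500 bytes)


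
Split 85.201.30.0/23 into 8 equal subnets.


New prefix = 23 + 3 = 26
Each subnet has 64 addresses
  85.201.30.0/26
  85.201.30.64/26
  85.201.30.128/26
  85.201.30.192/26
  85.201.31.0/26
  85.201.31.64/26
  85.201.31.128/26
  85.201.31.192/26
Subnets: 85.201.30.0/26, 85.201.30.64/26, 85.201.30.128/26, 85.201.30.192/26, 85.201.31.0/26, 85.201.31.64/26, 85.201.31.128/26, 85.201.31.192/26


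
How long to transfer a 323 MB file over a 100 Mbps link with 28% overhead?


Effective throughput = 100 * (1 - 28/100) = 72 Mbps
File size in Mb = 323 * 8 = 2584 Mb
Time = 2584 / 72
Time = 35.8889 seconds


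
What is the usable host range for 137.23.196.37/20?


Network: 137.23.192.0
Broadcast: 137.23.207.255
First usable = network + 1
Last usable = broadcast - 1
Range: 137.23.192.1 to 137.23.207.254


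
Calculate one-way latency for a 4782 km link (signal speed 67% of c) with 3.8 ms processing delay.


Speed = 0.67 * 3e5 km/s = 201000 km/s
Propagation delay = 4782 / 201000 = 0.0238 s = 23.791 ms
Processing delay = 3.8 ms
Total one-way latency = 27.591 ms


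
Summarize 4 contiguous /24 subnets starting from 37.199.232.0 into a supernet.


Original prefix: /24
Number of subnets: 4 = 2^2
New prefix = 24 - 2 = 22
Supernet: 37.199.232.0/22


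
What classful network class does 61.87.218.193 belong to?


First octet: 61
Binary: 00111101
0xxxxxxx -> Class A (1-126)
Class A, default mask 255.0.0.0 (/8)


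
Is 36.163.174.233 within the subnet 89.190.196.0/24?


Subnet network: 89.190.196.0
Test IP AND mask: 36.163.174.0
No, 36.163.174.233 is not in 89.190.196.0/24


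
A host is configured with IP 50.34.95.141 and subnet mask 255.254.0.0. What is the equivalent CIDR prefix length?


Binary: 11111111.11111110.00000000.00000000
Count leading 1s
Prefix: /15


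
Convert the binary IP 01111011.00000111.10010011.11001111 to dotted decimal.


01111011 = 123
00000111 = 7
10010011 = 147
11001111 = 207
IP: 123.7.147.207


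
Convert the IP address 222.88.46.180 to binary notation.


222 = 11011110
88 = 01011000
46 = 00101110
180 = 10110100
Binary: 11011110.01011000.00101110.10110100


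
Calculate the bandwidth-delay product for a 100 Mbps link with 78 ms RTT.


BDP = bandwidth * RTT
= 100 Mbps * 78 ms
= 100 * 1e6 * 78 / 1000 bits
= 7800000 bits
= 975000 bytes
= 952.1484 KB
BDP = 7800000 bits (975000 bytes)


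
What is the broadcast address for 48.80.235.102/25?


Network: 48.80.235.0/25
Host bits = 7
Set all host bits to 1:
Broadcast: 48.80.235.127


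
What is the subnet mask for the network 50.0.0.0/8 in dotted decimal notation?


/8 means 8 network bits, 24 host bits
Binary: 11111111000000000000000000000000
Mask: 255.0.0.0


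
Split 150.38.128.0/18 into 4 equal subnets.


New prefix = 18 + 2 = 20
Each subnet has 4096 addresses
  150.38.128.0/20
  150.38.144.0/20
  150.38.160.0/20
  150.38.176.0/20
Subnets: 150.38.128.0/20, 150.38.144.0/20, 150.38.160.0/20, 150.38.176.0/20


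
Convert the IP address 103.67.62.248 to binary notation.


103 = 01100111
67 = 01000011
62 = 00111110
248 = 11111000
Binary: 01100111.01000011.00111110.11111000


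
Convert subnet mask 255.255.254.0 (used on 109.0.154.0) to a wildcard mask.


Subnet mask: 255.255.254.0
Wildcard = 255.255.255.255 - subnet mask
255 - 255 = 0
255 - 255 = 0
255 - 254 = 1
255 - 0 = 255
Wildcard: 0.0.1.255


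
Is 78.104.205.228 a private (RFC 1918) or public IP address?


RFC 1918 private ranges:
  10.0.0.0/8 (10.0.0.0 - 10.255.255.255)
  172.16.0.0/12 (172.16.0.0 - 172.31.255.255)
  192.168.0.0/16 (192.168.0.0 - 192.168.255.255)
Public (not in any RFC 1918 range)


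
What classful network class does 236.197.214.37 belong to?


First octet: 236
Binary: 11101100
1110xxxx -> Class D (224-239)
Class D (multicast), default mask N/A


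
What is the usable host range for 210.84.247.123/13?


Network: 210.80.0.0
Broadcast: 210.87.255.255
First usable = network + 1
Last usable = broadcast - 1
Range: 210.80.0.1 to 210.87.255.254


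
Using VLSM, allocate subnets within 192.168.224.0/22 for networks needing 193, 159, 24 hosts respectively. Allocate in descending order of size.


193 hosts -> /24 (254 usable): 192.168.224.0/24
159 hosts -> /24 (254 usable): 192.168.225.0/24
24 hosts -> /27 (30 usable): 192.168.226.0/27
Allocation: 192.168.224.0/24 (193 hosts, 254 usable); 192.168.225.0/24 (159 hosts, 254 usable); 192.168.226.0/27 (24 hosts, 30 usable)


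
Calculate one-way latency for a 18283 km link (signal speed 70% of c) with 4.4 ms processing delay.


Speed = 0.7 * 3e5 km/s = 210000 km/s
Propagation delay = 18283 / 210000 = 0.0871 s = 87.0619 ms
Processing delay = 4.4 ms
Total one-way latency = 91.4619 ms


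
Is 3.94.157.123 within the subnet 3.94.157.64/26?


Subnet network: 3.94.157.64
Test IP AND mask: 3.94.157.64
Yes, 3.94.157.123 is in 3.94.157.64/26


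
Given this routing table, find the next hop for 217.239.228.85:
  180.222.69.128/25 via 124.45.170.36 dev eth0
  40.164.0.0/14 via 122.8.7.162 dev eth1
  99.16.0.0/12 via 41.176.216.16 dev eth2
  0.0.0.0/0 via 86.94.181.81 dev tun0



Longest prefix match for 217.239.228.85:
  /25 180.222.69.128: no
  /14 40.164.0.0: no
  /12 99.16.0.0: no
  /0 0.0.0.0: MATCH
Selected: next-hop 86.94.181.81 via tun0 (matched /0)


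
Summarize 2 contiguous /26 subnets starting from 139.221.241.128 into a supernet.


Original prefix: /26
Number of subnets: 2 = 2^1
New prefix = 26 - 1 = 25
Supernet: 139.221.241.128/25


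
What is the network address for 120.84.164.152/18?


IP:   01111000.01010100.10100100.10011000
Mask: 11111111.11111111.11000000.00000000
AND operation:
Net:  01111000.01010100.10000000.00000000
Network: 120.84.128.0/18


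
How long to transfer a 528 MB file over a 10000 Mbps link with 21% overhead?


Effective throughput = 10000 * (1 - 21/100) = 7900 Mbps
File size in Mb = 528 * 8 = 4224 Mb
Time = 4224 / 7900
Time = 0.5347 seconds


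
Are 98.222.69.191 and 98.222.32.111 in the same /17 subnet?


Mask: 255.255.128.0
98.222.69.191 AND mask = 98.222.0.0
98.222.32.111 AND mask = 98.222.0.0
Yes, same subnet (98.222.0.0)


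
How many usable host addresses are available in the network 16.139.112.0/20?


Host bits = 32 - 20 = 12
Total addresses = 2^12 = 4096
Usable = total - 2 (network and broadcast)
Usable hosts: 4094


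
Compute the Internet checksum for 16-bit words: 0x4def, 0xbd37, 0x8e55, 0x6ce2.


Sum all words (with carry folding):
+ 0x4def = 0x4def
+ 0xbd37 = 0x0b27
+ 0x8e55 = 0x997c
+ 0x6ce2 = 0x065f
One's complement: ~0x065f
Checksum = 0xf9a0


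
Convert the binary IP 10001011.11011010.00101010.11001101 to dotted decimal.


10001011 = 139
11011010 = 218
00101010 = 42
11001101 = 205
IP: 139.218.42.205


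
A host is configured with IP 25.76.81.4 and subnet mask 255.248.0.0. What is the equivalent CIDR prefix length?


Binary: 11111111.11111000.00000000.00000000
Count leading 1s
Prefix: /13


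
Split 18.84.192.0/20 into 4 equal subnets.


New prefix = 20 + 2 = 22
Each subnet has 1024 addresses
  18.84.192.0/22
  18.84.196.0/22
  18.84.200.0/22
  18.84.204.0/22
Subnets: 18.84.192.0/22, 18.84.196.0/22, 18.84.200.0/22, 18.84.204.0/22


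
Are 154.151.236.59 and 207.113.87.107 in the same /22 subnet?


Mask: 255.255.252.0
154.151.236.59 AND mask = 154.151.236.0
207.113.87.107 AND mask = 207.113.84.0
No, different subnets (154.151.236.0 vs 207.113.84.0)


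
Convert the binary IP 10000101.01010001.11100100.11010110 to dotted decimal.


10000101 = 133
01010001 = 81
11100100 = 228
11010110 = 214
IP: 133.81.228.214


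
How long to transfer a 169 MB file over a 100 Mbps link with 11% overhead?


Effective throughput = 100 * (1 - 11/100) = 89 Mbps
File size in Mb = 169 * 8 = 1352 Mb
Time = 1352 / 89
Time = 15.191 seconds


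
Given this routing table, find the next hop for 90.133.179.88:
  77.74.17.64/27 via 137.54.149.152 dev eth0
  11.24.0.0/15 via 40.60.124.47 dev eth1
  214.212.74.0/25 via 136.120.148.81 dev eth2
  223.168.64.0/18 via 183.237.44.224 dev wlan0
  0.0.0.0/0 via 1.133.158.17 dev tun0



Longest prefix match for 90.133.179.88:
  /27 77.74.17.64: no
  /15 11.24.0.0: no
  /25 214.212.74.0: no
  /18 223.168.64.0: no
  /0 0.0.0.0: MATCH
Selected: next-hop 1.133.158.17 via tun0 (matched /0)


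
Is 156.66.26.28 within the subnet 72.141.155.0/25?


Subnet network: 72.141.155.0
Test IP AND mask: 156.66.26.0
No, 156.66.26.28 is not in 72.141.155.0/25


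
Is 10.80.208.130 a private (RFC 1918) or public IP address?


RFC 1918 private ranges:
  10.0.0.0/8 (10.0.0.0 - 10.255.255.255)
  172.16.0.0/12 (172.16.0.0 - 172.31.255.255)
  192.168.0.0/16 (192.168.0.0 - 192.168.255.255)
Private (in 10.0.0.0/8)


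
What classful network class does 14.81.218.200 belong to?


First octet: 14
Binary: 00001110
0xxxxxxx -> Class A (1-126)
Class A, default mask 255.0.0.0 (/8)


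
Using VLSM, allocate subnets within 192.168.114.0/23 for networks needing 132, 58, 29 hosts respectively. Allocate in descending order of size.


132 hosts -> /24 (254 usable): 192.168.114.0/24
58 hosts -> /26 (62 usable): 192.168.115.0/26
29 hosts -> /27 (30 usable): 192.168.115.64/27
Allocation: 192.168.114.0/24 (132 hosts, 254 usable); 192.168.115.0/26 (58 hosts, 62 usable); 192.168.115.64/27 (29 hosts, 30 usable)


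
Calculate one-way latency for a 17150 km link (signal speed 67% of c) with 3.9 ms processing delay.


Speed = 0.67 * 3e5 km/s = 201000 km/s
Propagation delay = 17150 / 201000 = 0.0853 s = 85.3234 ms
Processing delay = 3.9 ms
Total one-way latency = 89.2234 ms


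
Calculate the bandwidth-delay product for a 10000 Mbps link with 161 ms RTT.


BDP = bandwidth * RTT
= 10000 Mbps * 161 ms
= 10000 * 1e6 * 161 / 1000 bits
= 1610000000 bits
= 201250000 bytes
= 196533.2031 KB
BDP = 1610000000 bits (201250000 bytes)


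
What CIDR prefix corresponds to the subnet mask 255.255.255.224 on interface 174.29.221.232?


Binary: 11111111.11111111.11111111.11100000
Count leading 1s
Prefix: /27


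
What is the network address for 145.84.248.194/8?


IP:   10010001.01010100.11111000.11000010
Mask: 11111111.00000000.00000000.00000000
AND operation:
Net:  10010001.00000000.00000000.00000000
Network: 145.0.0.0/8


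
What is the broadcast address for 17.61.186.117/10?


Network: 17.0.0.0/10
Host bits = 22
Set all host bits to 1:
Broadcast: 17.63.255.255


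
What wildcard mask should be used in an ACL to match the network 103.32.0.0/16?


Subnet mask: 255.255.0.0
Wildcard = 255.255.255.255 - subnet mask
255 - 255 = 0
255 - 255 = 0
255 - 0 = 255
255 - 0 = 255
Wildcard: 0.0.255.255


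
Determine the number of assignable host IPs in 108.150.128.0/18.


Host bits = 32 - 18 = 14
Total addresses = 2^14 = 16384
Usable = total - 2 (network and broadcast)
Usable hosts: 16382


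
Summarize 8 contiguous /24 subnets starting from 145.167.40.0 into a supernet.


Original prefix: /24
Number of subnets: 8 = 2^3
New prefix = 24 - 3 = 21
Supernet: 145.167.40.0/21


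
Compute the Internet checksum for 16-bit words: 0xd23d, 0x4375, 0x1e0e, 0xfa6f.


Sum all words (with carry folding):
+ 0xd23d = 0xd23d
+ 0x4375 = 0x15b3
+ 0x1e0e = 0x33c1
+ 0xfa6f = 0x2e31
One's complement: ~0x2e31
Checksum = 0xd1ce


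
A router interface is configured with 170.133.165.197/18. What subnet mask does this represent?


/18 means 18 network bits, 14 host bits
Binary: 11111111111111111100000000000000
Mask: 255.255.192.0


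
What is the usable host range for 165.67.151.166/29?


Network: 165.67.151.160
Broadcast: 165.67.151.167
First usable = network + 1
Last usable = broadcast - 1
Range: 165.67.151.161 to 165.67.151.166


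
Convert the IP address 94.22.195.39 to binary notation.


94 = 01011110
22 = 00010110
195 = 11000011
39 = 00100111
Binary: 01011110.00010110.11000011.00100111


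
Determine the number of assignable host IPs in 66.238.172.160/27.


Host bits = 32 - 27 = 5
Total addresses = 2^5 = 32
Usable = total - 2 (network and broadcast)
Usable hosts: 30


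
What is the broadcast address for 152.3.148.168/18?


Network: 152.3.128.0/18
Host bits = 14
Set all host bits to 1:
Broadcast: 152.3.191.255


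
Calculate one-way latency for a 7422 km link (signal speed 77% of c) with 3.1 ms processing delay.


Speed = 0.77 * 3e5 km/s = 231000 km/s
Propagation delay = 7422 / 231000 = 0.0321 s = 32.1299 ms
Processing delay = 3.1 ms
Total one-way latency = 35.2299 ms
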